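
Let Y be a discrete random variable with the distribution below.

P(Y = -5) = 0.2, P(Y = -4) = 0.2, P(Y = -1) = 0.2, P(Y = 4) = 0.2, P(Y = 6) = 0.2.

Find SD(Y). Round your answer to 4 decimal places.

4.3359

E[Y] = (-5)(0.2) + (-4)(0.2) + (-1)(0.2) + (4)(0.2) + (6)(0.2) = 0
E[Y²] = (-5)²(0.2) + (-4)²(0.2) + (-1)²(0.2) + (4)²(0.2) + (6)²(0.2) = 18.8
var(Y) = E[Y²] − (E[Y])² = 18.8 − (0)² = 18.8
SD(Y) = √18.8 ≈ 4.3359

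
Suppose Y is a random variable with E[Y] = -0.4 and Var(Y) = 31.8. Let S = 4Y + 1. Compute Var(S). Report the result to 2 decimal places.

Var(4Y + 1) = (4)²·Var(Y) = 16·31.8 = 508.8

508.80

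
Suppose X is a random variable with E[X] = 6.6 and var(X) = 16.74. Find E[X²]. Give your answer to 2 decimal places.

E[X²] = var(X) + (E[X])² = 16.74 + (6.6)² = 60.3

60.30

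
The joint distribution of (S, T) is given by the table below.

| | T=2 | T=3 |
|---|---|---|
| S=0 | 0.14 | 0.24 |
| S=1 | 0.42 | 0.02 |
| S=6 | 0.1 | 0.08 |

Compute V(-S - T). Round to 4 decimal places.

E[S] = 1.52,  E[T] = 2.34,  E[ST] = 3.54
V(S) = 6.92 − (1.52)² = 4.6096;  V(T) = 5.7 − (2.34)² = 0.2244
Cov(S,T) = 3.54 − (1.52)(2.34) = -0.0168
V(-S - T) = (-1)²·4.6096 + (-1)²·0.2244 + 2·(-1)·(-1)·-0.0168 = 4.8004

4.8004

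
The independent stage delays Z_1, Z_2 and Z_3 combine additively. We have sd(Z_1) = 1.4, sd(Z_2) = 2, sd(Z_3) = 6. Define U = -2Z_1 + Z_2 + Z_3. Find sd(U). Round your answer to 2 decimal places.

6.92

V(Z_1) = 1.96, V(Z_2) = 4, V(Z_3) = 36
By independence, V(U) = (-2)²V(Z_1) + (1)²V(Z_2) + (1)²V(Z_3)
= (-2)²·1.96 + (1)²·4 + (1)²·36 = 47.84
sd(U) = √47.84 ≈ 6.92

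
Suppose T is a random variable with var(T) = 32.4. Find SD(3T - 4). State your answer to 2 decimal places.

var(3T - 4) = (3)²·32.4 = 291.6
SD(3T - 4) = √291.6 ≈ 17.08

17.08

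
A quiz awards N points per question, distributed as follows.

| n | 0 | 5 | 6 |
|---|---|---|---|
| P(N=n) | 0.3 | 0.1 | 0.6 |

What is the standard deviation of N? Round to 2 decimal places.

2.70

E[N] = (0)(0.3) + (5)(0.1) + (6)(0.6) = 4.1
E[N²] = (0)²(0.3) + (5)²(0.1) + (6)²(0.6) = 24.1
V(N) = E[N²] − (E[N])² = 24.1 − (4.1)² = 7.29
SD(N) = √7.29 ≈ 2.70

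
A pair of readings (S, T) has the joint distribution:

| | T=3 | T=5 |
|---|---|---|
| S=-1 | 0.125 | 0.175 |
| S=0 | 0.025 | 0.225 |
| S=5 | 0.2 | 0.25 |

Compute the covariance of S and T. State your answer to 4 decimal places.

E[S] = 1.95,  E[T] = 4.3
E[ST] = 8
cov(S,T) = E[ST] − E[S]E[T] = 8 − (1.95)(4.3) = -0.385

-0.3850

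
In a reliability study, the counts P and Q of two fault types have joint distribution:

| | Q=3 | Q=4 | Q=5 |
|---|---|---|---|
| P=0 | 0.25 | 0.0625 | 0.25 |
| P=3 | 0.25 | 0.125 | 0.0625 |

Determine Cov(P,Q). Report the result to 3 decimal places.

E[P] = 1.3125,  E[Q] = 3.8125
E[PQ] = 4.6875
Cov(P,Q) = E[PQ] − E[P]E[Q] = 4.6875 − (1.3125)(3.8125) = -0.31640625

-0.316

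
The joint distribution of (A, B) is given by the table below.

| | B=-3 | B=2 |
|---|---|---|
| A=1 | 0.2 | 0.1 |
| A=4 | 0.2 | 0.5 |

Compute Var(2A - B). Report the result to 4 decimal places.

8.7600

E[A] = 3.1,  E[B] = 0,  E[AB] = 1.2
Var(A) = 11.5 − (3.1)² = 1.89;  Var(B) = 6 − (0)² = 6
cov(A,B) = 1.2 − (3.1)(0) = 1.2
Var(2A - B) = (2)²·1.89 + (-1)²·6 + 2·(2)·(-1)·1.2 = 8.76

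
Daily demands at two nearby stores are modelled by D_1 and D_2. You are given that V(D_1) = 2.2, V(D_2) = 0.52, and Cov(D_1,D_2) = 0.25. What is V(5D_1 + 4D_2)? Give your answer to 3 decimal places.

V(5D_1 + 4D_2) = (5)²·V(D_1) + (4)²·V(D_2) + 2·(5)·(4)·Cov(D_1,D_2)
= 25·2.2 + 16·0.52 + 40·0.25 = 73.32

73.320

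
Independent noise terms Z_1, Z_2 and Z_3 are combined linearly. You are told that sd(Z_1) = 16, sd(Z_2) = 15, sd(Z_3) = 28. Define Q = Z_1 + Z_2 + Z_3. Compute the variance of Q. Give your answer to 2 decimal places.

Var(Z_1) = 256, Var(Z_2) = 225, Var(Z_3) = 784
By independence, Var(Q) = (1)²Var(Z_1) + (1)²Var(Z_2) + (1)²Var(Z_3)
= (1)²·256 + (1)²·225 + (1)²·784 = 1265

1265.00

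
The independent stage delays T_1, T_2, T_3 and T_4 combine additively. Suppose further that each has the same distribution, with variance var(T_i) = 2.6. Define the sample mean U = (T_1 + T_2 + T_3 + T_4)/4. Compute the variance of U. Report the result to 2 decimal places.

0.65

By independence, var(U) = (0.25)²var(T_1) + (0.25)²var(T_2) + (0.25)²var(T_3) + (0.25)²var(T_4)
= (0.25)²·2.6 + (0.25)²·2.6 + (0.25)²·2.6 + (0.25)²·2.6 = 0.65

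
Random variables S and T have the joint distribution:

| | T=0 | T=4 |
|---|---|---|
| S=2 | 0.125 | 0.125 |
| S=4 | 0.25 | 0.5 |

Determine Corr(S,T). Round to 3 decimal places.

E[S] = 3.5,  E[T] = 2.5
E[ST] = 9
Cov(S,T) = E[ST] − E[S]E[T] = 9 − (3.5)(2.5) = 0.25
V(S) = 0.75,  V(T) = 3.75
ρ = 0.25 / √(0.75·3.75) ≈ 0.149

0.149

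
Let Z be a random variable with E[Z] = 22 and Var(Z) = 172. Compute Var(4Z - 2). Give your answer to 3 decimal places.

Var(4Z - 2) = (4)²·Var(Z) = 16·172 = 2752

2752.000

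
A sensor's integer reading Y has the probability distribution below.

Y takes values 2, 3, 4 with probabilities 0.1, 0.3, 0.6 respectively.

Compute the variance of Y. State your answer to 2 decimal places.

E[Y] = (2)(0.1) + (3)(0.3) + (4)(0.6) = 3.5
E[Y²] = (2)²(0.1) + (3)²(0.3) + (4)²(0.6) = 12.7
Var(Y) = E[Y²] − (E[Y])² = 12.7 − (3.5)² = 0.45

0.45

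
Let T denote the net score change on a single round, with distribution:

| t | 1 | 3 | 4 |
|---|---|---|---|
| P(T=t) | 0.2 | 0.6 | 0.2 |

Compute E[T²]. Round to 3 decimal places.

8.800

E[T²] = (1)²(0.2) + (3)²(0.6) + (4)²(0.2) = 8.8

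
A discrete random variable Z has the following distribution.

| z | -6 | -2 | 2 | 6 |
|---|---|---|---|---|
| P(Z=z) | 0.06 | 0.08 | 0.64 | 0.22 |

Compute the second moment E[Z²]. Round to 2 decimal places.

12.96

E[Z²] = (-6)²(0.06) + (-2)²(0.08) + (2)²(0.64) + (6)²(0.22) = 12.96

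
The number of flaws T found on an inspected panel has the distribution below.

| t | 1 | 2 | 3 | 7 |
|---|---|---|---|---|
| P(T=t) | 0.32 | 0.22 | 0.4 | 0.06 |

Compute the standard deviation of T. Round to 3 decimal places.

1.441

E[T] = (1)(0.32) + (2)(0.22) + (3)(0.4) + (7)(0.06) = 2.38
E[T²] = (1)²(0.32) + (2)²(0.22) + (3)²(0.4) + (7)²(0.06) = 7.74
V(T) = E[T²] − (E[T])² = 7.74 − (2.38)² = 2.0756
σ(T) = √2.0756 ≈ 1.441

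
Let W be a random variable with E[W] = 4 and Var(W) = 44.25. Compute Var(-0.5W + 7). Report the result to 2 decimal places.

11.06

Var(-0.5W + 7) = (-0.5)²·Var(W) = 0.25·44.25 = 11.0625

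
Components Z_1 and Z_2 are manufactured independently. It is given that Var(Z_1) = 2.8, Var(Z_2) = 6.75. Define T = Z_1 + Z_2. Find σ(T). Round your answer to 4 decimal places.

By independence, Var(T) = (1)²Var(Z_1) + (1)²Var(Z_2)
= (1)²·2.8 + (1)²·6.75 = 9.55
σ(T) = √9.55 ≈ 3.0903

3.0903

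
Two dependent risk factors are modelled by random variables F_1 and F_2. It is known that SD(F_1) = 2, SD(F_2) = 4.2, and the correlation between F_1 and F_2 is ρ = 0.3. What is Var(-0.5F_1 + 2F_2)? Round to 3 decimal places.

66.520

Var(F_1) = (2)² = 4;  Var(F_2) = (4.2)² = 17.64
Cov(F_1,F_2) = ρ·SD(F_1)·SD(F_2) = 0.3·2·4.2 = 2.52
Var(-0.5F_1 + 2F_2) = (-0.5)²·Var(F_1) + (2)²·Var(F_2) + 2·(-0.5)·(2)·Cov(F_1,F_2)
= 0.25·4 + 4·17.64 + -2·2.52 = 66.52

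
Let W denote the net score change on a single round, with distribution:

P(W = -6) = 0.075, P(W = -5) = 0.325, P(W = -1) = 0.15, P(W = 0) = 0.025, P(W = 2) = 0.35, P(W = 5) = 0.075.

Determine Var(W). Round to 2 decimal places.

E[W] = (-6)(0.075) + (-5)(0.325) + (-1)(0.15) + (0)(0.025) + (2)(0.35) + (5)(0.075) = -1.15
E[W²] = (-6)²(0.075) + (-5)²(0.325) + (-1)²(0.15) + (0)²(0.025) + (2)²(0.35) + (5)²(0.075) = 14.25
Var(W) = E[W²] − (E[W])² = 14.25 − (-1.15)² = 12.9275

12.93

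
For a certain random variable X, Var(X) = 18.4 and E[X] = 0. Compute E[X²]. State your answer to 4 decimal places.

18.4000

E[X²] = Var(X) + (E[X])² = 18.4 + (0)² = 18.4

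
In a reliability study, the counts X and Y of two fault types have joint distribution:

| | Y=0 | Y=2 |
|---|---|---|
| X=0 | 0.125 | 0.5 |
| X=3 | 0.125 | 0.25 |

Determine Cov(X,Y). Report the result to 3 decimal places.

E[X] = 1.125,  E[Y] = 1.5
E[XY] = 1.5
Cov(X,Y) = E[XY] − E[X]E[Y] = 1.5 − (1.125)(1.5) = -0.1875

-0.188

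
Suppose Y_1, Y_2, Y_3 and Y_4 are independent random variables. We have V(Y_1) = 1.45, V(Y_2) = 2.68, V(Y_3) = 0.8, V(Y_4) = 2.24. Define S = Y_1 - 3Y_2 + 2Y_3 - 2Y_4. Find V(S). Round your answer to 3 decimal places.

37.730

By independence, V(S) = (1)²V(Y_1) + (-3)²V(Y_2) + (2)²V(Y_3) + (-2)²V(Y_4)
= (1)²·1.45 + (-3)²·2.68 + (2)²·0.8 + (-2)²·2.24 = 37.73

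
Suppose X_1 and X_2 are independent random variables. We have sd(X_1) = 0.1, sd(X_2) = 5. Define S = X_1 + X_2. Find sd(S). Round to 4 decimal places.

Var(X_1) = 0.01, Var(X_2) = 25
By independence, Var(S) = (1)²Var(X_1) + (1)²Var(X_2)
= (1)²·0.01 + (1)²·25 = 25.01
sd(S) = √25.01 ≈ 5.0010

5.0010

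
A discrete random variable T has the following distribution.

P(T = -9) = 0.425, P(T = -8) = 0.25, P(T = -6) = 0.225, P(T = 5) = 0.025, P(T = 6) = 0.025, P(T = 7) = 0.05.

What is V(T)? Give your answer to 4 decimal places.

19.5975

E[T] = (-9)(0.425) + (-8)(0.25) + (-6)(0.225) + (5)(0.025) + (6)(0.025) + (7)(0.05) = -6.55
E[T²] = (-9)²(0.425) + (-8)²(0.25) + (-6)²(0.225) + (5)²(0.025) + (6)²(0.025) + (7)²(0.05) = 62.5
V(T) = E[T²] − (E[T])² = 62.5 − (-6.55)² = 19.5975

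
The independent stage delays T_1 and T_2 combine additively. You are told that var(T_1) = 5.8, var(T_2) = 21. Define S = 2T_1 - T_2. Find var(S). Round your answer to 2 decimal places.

44.20

By independence, var(S) = (2)²var(T_1) + (-1)²var(T_2)
= (2)²·5.8 + (-1)²·21 = 44.2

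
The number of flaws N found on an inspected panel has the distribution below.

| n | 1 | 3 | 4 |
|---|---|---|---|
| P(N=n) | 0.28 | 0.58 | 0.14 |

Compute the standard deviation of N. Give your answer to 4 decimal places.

E[N] = (1)(0.28) + (3)(0.58) + (4)(0.14) = 2.58
E[N²] = (1)²(0.28) + (3)²(0.58) + (4)²(0.14) = 7.74
V(N) = E[N²] − (E[N])² = 7.74 − (2.58)² = 1.0836
SD(N) = √1.0836 ≈ 1.0410

1.0410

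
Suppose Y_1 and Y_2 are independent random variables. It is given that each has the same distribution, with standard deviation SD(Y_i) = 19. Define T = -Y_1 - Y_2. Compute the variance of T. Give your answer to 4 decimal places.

722.0000

var(Y_i) = (19)² = 361
By independence, var(T) = (-1)²var(Y_1) + (-1)²var(Y_2)
= (-1)²·361 + (-1)²·361 = 722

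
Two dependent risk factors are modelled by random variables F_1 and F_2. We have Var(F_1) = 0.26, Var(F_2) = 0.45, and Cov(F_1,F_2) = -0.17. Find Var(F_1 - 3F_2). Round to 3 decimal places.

Var(F_1 - 3F_2) = (1)²·Var(F_1) + (-3)²·Var(F_2) + 2·(1)·(-3)·Cov(F_1,F_2)
= 1·0.26 + 9·0.45 + -6·-0.17 = 5.33

5.330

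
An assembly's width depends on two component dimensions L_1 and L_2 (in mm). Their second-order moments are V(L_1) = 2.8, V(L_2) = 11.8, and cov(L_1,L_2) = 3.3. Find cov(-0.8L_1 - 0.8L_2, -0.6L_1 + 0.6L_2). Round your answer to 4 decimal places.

cov(-0.8L_1 - 0.8L_2, -0.6L_1 + 0.6L_2) = (-0.8)(-0.6)V(L_1) + (-0.8)(0.6)V(L_2) + [(-0.8)(0.6) + (-0.8)(-0.6)]cov(L_1,L_2)
= 0.48·2.8 + -0.48·11.8 + 0·3.3 = -4.32

-4.3200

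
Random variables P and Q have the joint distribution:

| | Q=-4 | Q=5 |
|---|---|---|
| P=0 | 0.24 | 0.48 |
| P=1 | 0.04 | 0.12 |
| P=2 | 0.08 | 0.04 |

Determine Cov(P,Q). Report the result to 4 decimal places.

-0.5040

E[P] = 0.4,  E[Q] = 1.76
E[PQ] = 0.2
Cov(P,Q) = E[PQ] − E[P]E[Q] = 0.2 − (0.4)(1.76) = -0.504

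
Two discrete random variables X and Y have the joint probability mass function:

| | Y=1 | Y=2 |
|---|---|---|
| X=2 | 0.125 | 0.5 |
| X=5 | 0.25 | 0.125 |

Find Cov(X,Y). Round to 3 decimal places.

-0.328

E[X] = 3.125,  E[Y] = 1.625
E[XY] = 4.75
Cov(X,Y) = E[XY] − E[X]E[Y] = 4.75 − (3.125)(1.625) = -0.328125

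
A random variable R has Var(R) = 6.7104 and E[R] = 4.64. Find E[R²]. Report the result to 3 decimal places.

E[R²] = Var(R) + (E[R])² = 6.7104 + (4.64)² = 28.24

28.240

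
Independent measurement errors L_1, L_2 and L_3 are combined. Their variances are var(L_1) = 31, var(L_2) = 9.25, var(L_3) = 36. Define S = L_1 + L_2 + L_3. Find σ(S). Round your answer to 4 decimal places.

By independence, var(S) = (1)²var(L_1) + (1)²var(L_2) + (1)²var(L_3)
= (1)²·31 + (1)²·9.25 + (1)²·36 = 76.25
σ(S) = √76.25 ≈ 8.7321

8.7321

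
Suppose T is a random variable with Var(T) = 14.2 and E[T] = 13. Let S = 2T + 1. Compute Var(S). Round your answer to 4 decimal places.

Var(2T + 1) = (2)²·Var(T) = 4·14.2 = 56.8

56.8000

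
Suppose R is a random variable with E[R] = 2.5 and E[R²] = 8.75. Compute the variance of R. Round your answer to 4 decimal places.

2.5000

var(R) = 8.75 − (2.5)² = 2.5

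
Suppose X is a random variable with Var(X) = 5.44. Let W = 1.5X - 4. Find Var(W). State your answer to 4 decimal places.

Var(1.5X - 4) = (1.5)²·Var(X) = 2.25·5.44 = 12.24

12.2400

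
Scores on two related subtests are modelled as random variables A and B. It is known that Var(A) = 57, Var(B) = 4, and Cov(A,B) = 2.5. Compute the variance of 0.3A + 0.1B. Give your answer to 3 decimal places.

5.320

Var(0.3A + 0.1B) = (0.3)²·Var(A) + (0.1)²·Var(B) + 2·(0.3)·(0.1)·Cov(A,B)
= 0.09·57 + 0.01·4 + 0.06·2.5 = 5.32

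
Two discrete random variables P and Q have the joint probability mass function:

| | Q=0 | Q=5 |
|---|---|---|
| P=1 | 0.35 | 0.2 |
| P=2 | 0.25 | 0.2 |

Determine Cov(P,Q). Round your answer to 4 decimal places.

E[P] = 1.45,  E[Q] = 2
E[PQ] = 3
Cov(P,Q) = E[PQ] − E[P]E[Q] = 3 − (1.45)(2) = 0.1

0.1000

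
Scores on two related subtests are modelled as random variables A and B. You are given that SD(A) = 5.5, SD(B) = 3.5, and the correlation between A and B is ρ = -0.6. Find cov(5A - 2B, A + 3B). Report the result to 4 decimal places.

Var(A) = (5.5)² = 30.25;  Var(B) = (3.5)² = 12.25
cov(A,B) = ρ·SD(A)·SD(B) = -0.6·5.5·3.5 = -11.55
cov(5A - 2B, A + 3B) = (5)(1)Var(A) + (-2)(3)Var(B) + [(5)(3) + (-2)(1)]cov(A,B)
= 5·30.25 + -6·12.25 + 13·-11.55 = -72.4

-72.4000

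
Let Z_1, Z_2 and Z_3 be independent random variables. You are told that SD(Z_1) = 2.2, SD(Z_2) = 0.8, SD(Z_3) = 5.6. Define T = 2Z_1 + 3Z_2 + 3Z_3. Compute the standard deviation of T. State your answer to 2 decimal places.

Var(Z_1) = 4.84, Var(Z_2) = 0.64, Var(Z_3) = 31.36
By independence, Var(T) = (2)²Var(Z_1) + (3)²Var(Z_2) + (3)²Var(Z_3)
= (2)²·4.84 + (3)²·0.64 + (3)²·31.36 = 307.36
SD(T) = √307.36 ≈ 17.53

17.53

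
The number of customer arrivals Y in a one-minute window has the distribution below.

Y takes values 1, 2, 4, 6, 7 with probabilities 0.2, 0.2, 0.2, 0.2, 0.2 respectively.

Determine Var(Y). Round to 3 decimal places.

E[Y] = (1)(0.2) + (2)(0.2) + (4)(0.2) + (6)(0.2) + (7)(0.2) = 4
E[Y²] = (1)²(0.2) + (2)²(0.2) + (4)²(0.2) + (6)²(0.2) + (7)²(0.2) = 21.2
Var(Y) = E[Y²] − (E[Y])² = 21.2 − (4)² = 5.2

5.200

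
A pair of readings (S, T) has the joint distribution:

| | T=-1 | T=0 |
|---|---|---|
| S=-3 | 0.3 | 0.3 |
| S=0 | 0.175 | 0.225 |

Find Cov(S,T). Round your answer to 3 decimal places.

E[S] = -1.8,  E[T] = -0.475
E[ST] = 0.9
Cov(S,T) = E[ST] − E[S]E[T] = 0.9 − (-1.8)(-0.475) = 0.045

0.045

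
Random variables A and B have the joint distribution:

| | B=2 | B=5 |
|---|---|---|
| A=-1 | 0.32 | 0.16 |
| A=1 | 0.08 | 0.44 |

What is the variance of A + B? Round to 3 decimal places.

4.694

E[A] = 0.04,  E[B] = 3.8,  E[AB] = 0.92
V(A) = 1 − (0.04)² = 0.9984;  V(B) = 16.6 − (3.8)² = 2.16
Cov(A,B) = 0.92 − (0.04)(3.8) = 0.768
V(A + B) = (1)²·0.9984 + (1)²·2.16 + 2·(1)·(1)·0.768 = 4.6944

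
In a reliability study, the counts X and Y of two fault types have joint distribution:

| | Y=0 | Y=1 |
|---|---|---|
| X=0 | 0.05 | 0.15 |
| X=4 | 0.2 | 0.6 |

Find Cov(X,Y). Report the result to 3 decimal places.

0.000

E[X] = 3.2,  E[Y] = 0.75
E[XY] = 2.4
Cov(X,Y) = E[XY] − E[X]E[Y] = 2.4 − (3.2)(0.75) = 0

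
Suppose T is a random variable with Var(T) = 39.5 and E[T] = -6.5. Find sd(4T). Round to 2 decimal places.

25.14

Var(4T) = (4)²·39.5 = 632
sd(4T) = √632 ≈ 25.14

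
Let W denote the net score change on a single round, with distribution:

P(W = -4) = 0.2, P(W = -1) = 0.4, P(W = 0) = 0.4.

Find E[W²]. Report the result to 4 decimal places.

E[W²] = (-4)²(0.2) + (-1)²(0.4) + (0)²(0.4) = 3.6

3.6000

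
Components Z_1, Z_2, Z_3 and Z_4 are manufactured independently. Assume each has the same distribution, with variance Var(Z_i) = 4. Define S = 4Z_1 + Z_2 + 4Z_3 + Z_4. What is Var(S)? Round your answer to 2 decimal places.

136.00

By independence, Var(S) = (4)²Var(Z_1) + (1)²Var(Z_2) + (4)²Var(Z_3) + (1)²Var(Z_4)
= (4)²·4 + (1)²·4 + (4)²·4 + (1)²·4 = 136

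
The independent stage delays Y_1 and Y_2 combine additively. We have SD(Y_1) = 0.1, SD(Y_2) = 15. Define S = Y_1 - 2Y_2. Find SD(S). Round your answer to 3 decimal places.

30.000

Var(Y_1) = 0.01, Var(Y_2) = 225
By independence, Var(S) = (1)²Var(Y_1) + (-2)²Var(Y_2)
= (1)²·0.01 + (-2)²·225 = 900.01
SD(S) = √900.01 ≈ 30.000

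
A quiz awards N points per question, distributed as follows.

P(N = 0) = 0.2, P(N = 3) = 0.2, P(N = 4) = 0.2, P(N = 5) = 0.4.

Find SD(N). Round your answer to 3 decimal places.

1.855

E[N] = (0)(0.2) + (3)(0.2) + (4)(0.2) + (5)(0.4) = 3.4
E[N²] = (0)²(0.2) + (3)²(0.2) + (4)²(0.2) + (5)²(0.4) = 15
Var(N) = E[N²] − (E[N])² = 15 − (3.4)² = 3.44
SD(N) = √3.44 ≈ 1.855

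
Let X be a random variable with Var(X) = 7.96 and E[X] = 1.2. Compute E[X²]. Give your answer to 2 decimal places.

E[X²] = Var(X) + (E[X])² = 7.96 + (1.2)² = 9.4

9.40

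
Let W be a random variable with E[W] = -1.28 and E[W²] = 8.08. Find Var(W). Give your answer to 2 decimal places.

Var(W) = 8.08 − (-1.28)² = 6.4416

6.44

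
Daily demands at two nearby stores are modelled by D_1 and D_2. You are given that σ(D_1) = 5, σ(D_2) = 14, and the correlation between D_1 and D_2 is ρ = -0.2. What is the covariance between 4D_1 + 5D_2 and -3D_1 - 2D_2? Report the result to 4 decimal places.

V(D_1) = (5)² = 25;  V(D_2) = (14)² = 196
Cov(D_1,D_2) = ρ·σ(D_1)·σ(D_2) = -0.2·5·14 = -14
Cov(4D_1 + 5D_2, -3D_1 - 2D_2) = (4)(-3)V(D_1) + (5)(-2)V(D_2) + [(4)(-2) + (5)(-3)]Cov(D_1,D_2)
= -12·25 + -10·196 + -23·-14 = -1938

-1938.0000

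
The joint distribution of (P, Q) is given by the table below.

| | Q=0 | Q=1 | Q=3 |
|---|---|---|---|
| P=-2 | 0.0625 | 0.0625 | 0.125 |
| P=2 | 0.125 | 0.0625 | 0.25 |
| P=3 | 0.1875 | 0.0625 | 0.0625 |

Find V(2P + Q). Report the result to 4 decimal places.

E[P] = 1.3125,  E[Q] = 1.5,  E[PQ] = 1.5
V(P) = 5.5625 − (1.3125)² = 3.83984375;  V(Q) = 4.125 − (1.5)² = 1.875
Cov(P,Q) = 1.5 − (1.3125)(1.5) = -0.46875
V(2P + Q) = (2)²·3.83984375 + (1)²·1.875 + 2·(2)·(1)·-0.46875 = 15.359375

15.3594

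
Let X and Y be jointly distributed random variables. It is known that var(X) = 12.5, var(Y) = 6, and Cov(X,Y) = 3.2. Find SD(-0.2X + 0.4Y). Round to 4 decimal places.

0.9737

var(-0.2X + 0.4Y) = (-0.2)²·var(X) + (0.4)²·var(Y) + 2·(-0.2)·(0.4)·Cov(X,Y)
= 0.04·12.5 + 0.16·6 + -0.16·3.2 = 0.948
SD(-0.2X + 0.4Y) = √0.948 ≈ 0.9737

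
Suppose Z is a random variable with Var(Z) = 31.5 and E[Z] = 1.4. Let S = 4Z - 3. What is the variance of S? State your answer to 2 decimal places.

Var(4Z - 3) = (4)²·Var(Z) = 16·31.5 = 504

504.00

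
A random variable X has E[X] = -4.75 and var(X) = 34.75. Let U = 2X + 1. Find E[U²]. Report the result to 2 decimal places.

E[2X + 1] = 2·-4.75 + 1 = -8.5
var(2X + 1) = (2)²·34.75 = 139
E[U²] = var(U) + (E[U])² = 139 + (-8.5)² = 211.25

211.25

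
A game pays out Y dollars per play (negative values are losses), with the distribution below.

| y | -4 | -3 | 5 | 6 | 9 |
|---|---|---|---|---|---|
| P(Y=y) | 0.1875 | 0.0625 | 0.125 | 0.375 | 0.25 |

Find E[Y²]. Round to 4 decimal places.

40.4375

E[Y²] = (-4)²(0.1875) + (-3)²(0.0625) + (5)²(0.125) + (6)²(0.375) + (9)²(0.25) = 40.4375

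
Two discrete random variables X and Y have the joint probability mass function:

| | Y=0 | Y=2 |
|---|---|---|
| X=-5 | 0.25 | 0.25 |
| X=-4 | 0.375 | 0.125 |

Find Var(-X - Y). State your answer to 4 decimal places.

E[X] = -4.5,  E[Y] = 0.75,  E[XY] = -3.5
Var(X) = 20.5 − (-4.5)² = 0.25;  Var(Y) = 1.5 − (0.75)² = 0.9375
Cov(X,Y) = -3.5 − (-4.5)(0.75) = -0.125
Var(-X - Y) = (-1)²·0.25 + (-1)²·0.9375 + 2·(-1)·(-1)·-0.125 = 0.9375

0.9375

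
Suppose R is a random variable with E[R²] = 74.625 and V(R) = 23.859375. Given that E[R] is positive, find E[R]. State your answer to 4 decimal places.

7.1250

(E[R])² = E[R²] − V(R) = 74.625 − 23.859375 = 50.765625
E[R] = √50.765625 = 7.125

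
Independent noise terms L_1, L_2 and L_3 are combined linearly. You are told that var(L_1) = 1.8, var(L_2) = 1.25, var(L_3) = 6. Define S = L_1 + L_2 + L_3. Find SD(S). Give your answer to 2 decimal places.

3.01

By independence, var(S) = (1)²var(L_1) + (1)²var(L_2) + (1)²var(L_3)
= (1)²·1.8 + (1)²·1.25 + (1)²·6 = 9.05
SD(S) = √9.05 ≈ 3.01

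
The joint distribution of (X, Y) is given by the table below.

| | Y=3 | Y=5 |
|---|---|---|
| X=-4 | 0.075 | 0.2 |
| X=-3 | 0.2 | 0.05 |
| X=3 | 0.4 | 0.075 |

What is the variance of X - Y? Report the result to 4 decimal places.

13.9694

E[X] = -0.425,  E[Y] = 3.65,  E[XY] = -2.725
V(X) = 10.925 − (-0.425)² = 10.744375;  V(Y) = 14.2 − (3.65)² = 0.8775
cov(X,Y) = -2.725 − (-0.425)(3.65) = -1.17375
V(X - Y) = (1)²·10.744375 + (-1)²·0.8775 + 2·(1)·(-1)·-1.17375 = 13.969375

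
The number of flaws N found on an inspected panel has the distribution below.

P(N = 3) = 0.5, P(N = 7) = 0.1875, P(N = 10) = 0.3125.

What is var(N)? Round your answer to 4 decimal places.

9.6836

E[N] = (3)(0.5) + (7)(0.1875) + (10)(0.3125) = 5.9375
E[N²] = (3)²(0.5) + (7)²(0.1875) + (10)²(0.3125) = 44.9375
var(N) = E[N²] − (E[N])² = 44.9375 − (5.9375)² = 9.68359375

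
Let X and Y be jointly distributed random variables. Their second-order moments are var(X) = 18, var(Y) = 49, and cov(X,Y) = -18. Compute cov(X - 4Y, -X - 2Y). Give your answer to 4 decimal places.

338.0000

cov(X - 4Y, -X - 2Y) = (1)(-1)var(X) + (-4)(-2)var(Y) + [(1)(-2) + (-4)(-1)]cov(X,Y)
= -1·18 + 8·49 + 2·-18 = 338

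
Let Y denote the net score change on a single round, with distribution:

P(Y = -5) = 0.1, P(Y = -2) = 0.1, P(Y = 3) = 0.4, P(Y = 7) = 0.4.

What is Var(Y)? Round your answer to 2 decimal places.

15.21

E[Y] = (-5)(0.1) + (-2)(0.1) + (3)(0.4) + (7)(0.4) = 3.3
E[Y²] = (-5)²(0.1) + (-2)²(0.1) + (3)²(0.4) + (7)²(0.4) = 26.1
Var(Y) = E[Y²] − (E[Y])² = 26.1 − (3.3)² = 15.21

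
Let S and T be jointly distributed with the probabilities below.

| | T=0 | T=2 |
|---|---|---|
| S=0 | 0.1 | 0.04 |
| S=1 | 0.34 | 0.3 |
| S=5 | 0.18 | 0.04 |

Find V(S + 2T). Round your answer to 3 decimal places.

E[S] = 1.74,  E[T] = 0.76,  E[ST] = 1
V(S) = 6.14 − (1.74)² = 3.1124;  V(T) = 1.52 − (0.76)² = 0.9424
Cov(S,T) = 1 − (1.74)(0.76) = -0.3224
V(S + 2T) = (1)²·3.1124 + (2)²·0.9424 + 2·(1)·(2)·-0.3224 = 5.5924

5.592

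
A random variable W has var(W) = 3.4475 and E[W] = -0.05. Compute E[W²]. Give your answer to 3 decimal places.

3.450

E[W²] = var(W) + (E[W])² = 3.4475 + (-0.05)² = 3.45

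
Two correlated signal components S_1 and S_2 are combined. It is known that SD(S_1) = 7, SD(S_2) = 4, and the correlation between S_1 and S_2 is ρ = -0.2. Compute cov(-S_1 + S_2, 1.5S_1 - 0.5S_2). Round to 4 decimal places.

Var(S_1) = (7)² = 49;  Var(S_2) = (4)² = 16
cov(S_1,S_2) = ρ·SD(S_1)·SD(S_2) = -0.2·7·4 = -5.6
cov(-S_1 + S_2, 1.5S_1 - 0.5S_2) = (-1)(1.5)Var(S_1) + (1)(-0.5)Var(S_2) + [(-1)(-0.5) + (1)(1.5)]cov(S_1,S_2)
= -1.5·49 + -0.5·16 + 2·-5.6 = -92.7

-92.7000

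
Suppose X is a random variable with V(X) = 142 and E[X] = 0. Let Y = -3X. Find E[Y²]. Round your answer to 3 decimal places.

E[-3X] = -3·0 = 0
V(-3X) = (-3)²·142 = 1278
E[Y²] = V(Y) + (E[Y])² = 1278 + (0)² = 1278

1278.000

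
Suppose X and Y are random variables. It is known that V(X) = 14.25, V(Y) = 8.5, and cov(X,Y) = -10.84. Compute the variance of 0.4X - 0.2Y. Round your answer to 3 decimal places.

V(0.4X - 0.2Y) = (0.4)²·V(X) + (-0.2)²·V(Y) + 2·(0.4)·(-0.2)·cov(X,Y)
= 0.16·14.25 + 0.04·8.5 + -0.16·-10.84 = 4.3544

4.354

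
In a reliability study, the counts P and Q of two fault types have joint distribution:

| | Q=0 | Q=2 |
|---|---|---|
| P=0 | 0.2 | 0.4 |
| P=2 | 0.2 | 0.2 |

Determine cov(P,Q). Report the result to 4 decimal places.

-0.1600

E[P] = 0.8,  E[Q] = 1.2
E[PQ] = 0.8
cov(P,Q) = E[PQ] − E[P]E[Q] = 0.8 − (0.8)(1.2) = -0.16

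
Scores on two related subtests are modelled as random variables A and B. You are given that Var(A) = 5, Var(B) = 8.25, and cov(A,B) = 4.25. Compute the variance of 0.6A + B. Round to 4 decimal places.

Var(0.6A + B) = (0.6)²·Var(A) + (1)²·Var(B) + 2·(0.6)·(1)·cov(A,B)
= 0.36·5 + 1·8.25 + 1.2·4.25 = 15.15

15.1500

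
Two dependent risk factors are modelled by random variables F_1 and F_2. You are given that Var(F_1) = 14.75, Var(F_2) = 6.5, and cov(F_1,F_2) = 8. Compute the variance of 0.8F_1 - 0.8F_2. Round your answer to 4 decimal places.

3.3600

Var(0.8F_1 - 0.8F_2) = (0.8)²·Var(F_1) + (-0.8)²·Var(F_2) + 2·(0.8)·(-0.8)·cov(F_1,F_2)
= 0.64·14.75 + 0.64·6.5 + -1.28·8 = 3.36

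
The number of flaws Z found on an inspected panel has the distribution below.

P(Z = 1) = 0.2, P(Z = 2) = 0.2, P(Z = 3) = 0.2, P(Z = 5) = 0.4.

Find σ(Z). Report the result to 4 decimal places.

E[Z] = (1)(0.2) + (2)(0.2) + (3)(0.2) + (5)(0.4) = 3.2
E[Z²] = (1)²(0.2) + (2)²(0.2) + (3)²(0.2) + (5)²(0.4) = 12.8
V(Z) = E[Z²] − (E[Z])² = 12.8 − (3.2)² = 2.56
σ(Z) = √2.56 ≈ 1.6000

1.6000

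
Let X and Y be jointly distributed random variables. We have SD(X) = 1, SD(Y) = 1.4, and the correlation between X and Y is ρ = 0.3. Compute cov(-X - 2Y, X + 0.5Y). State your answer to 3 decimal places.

-4.010

var(X) = (1)² = 1;  var(Y) = (1.4)² = 1.96
cov(X,Y) = ρ·SD(X)·SD(Y) = 0.3·1·1.4 = 0.42
cov(-X - 2Y, X + 0.5Y) = (-1)(1)var(X) + (-2)(0.5)var(Y) + [(-1)(0.5) + (-2)(1)]cov(X,Y)
= -1·1 + -1·1.96 + -2.5·0.42 = -4.01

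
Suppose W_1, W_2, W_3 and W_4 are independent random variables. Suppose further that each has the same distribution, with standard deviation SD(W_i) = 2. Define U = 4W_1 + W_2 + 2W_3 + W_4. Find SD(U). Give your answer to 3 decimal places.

V(W_i) = (2)² = 4
By independence, V(U) = (4)²V(W_1) + (1)²V(W_2) + (2)²V(W_3) + (1)²V(W_4)
= (4)²·4 + (1)²·4 + (2)²·4 + (1)²·4 = 88
SD(U) = √88 ≈ 9.381

9.381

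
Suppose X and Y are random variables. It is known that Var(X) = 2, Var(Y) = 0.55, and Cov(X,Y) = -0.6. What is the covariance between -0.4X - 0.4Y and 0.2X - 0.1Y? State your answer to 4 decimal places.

Cov(-0.4X - 0.4Y, 0.2X - 0.1Y) = (-0.4)(0.2)Var(X) + (-0.4)(-0.1)Var(Y) + [(-0.4)(-0.1) + (-0.4)(0.2)]Cov(X,Y)
= -0.08·2 + 0.04·0.55 + -0.04·-0.6 = -0.114

-0.1140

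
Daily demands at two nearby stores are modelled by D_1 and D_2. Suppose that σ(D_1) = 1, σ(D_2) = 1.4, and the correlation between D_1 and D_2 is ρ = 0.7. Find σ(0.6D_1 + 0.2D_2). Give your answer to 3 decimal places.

Var(D_1) = (1)² = 1;  Var(D_2) = (1.4)² = 1.96
Cov(D_1,D_2) = ρ·σ(D_1)·σ(D_2) = 0.7·1·1.4 = 0.98
Var(0.6D_1 + 0.2D_2) = (0.6)²·Var(D_1) + (0.2)²·Var(D_2) + 2·(0.6)·(0.2)·Cov(D_1,D_2)
= 0.36·1 + 0.04·1.96 + 0.24·0.98 = 0.6736
σ(0.6D_1 + 0.2D_2) = √0.6736 ≈ 0.821

0.821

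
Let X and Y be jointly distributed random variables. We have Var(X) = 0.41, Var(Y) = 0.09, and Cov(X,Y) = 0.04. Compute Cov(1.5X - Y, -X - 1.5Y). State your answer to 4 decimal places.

Cov(1.5X - Y, -X - 1.5Y) = (1.5)(-1)Var(X) + (-1)(-1.5)Var(Y) + [(1.5)(-1.5) + (-1)(-1)]Cov(X,Y)
= -1.5·0.41 + 1.5·0.09 + -1.25·0.04 = -0.53

-0.5300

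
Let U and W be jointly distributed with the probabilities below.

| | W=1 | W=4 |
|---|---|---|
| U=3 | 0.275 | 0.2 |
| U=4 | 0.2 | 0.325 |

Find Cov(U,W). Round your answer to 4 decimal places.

0.1481

E[U] = 3.525,  E[W] = 2.575
E[UW] = 9.225
Cov(U,W) = E[UW] − E[U]E[W] = 9.225 − (3.525)(2.575) = 0.148125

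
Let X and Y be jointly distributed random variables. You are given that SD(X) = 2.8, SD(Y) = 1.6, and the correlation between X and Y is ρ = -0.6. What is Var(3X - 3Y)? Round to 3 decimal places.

141.984

Var(X) = (2.8)² = 7.84;  Var(Y) = (1.6)² = 2.56
Cov(X,Y) = ρ·SD(X)·SD(Y) = -0.6·2.8·1.6 = -2.688
Var(3X - 3Y) = (3)²·Var(X) + (-3)²·Var(Y) + 2·(3)·(-3)·Cov(X,Y)
= 9·7.84 + 9·2.56 + -18·-2.688 = 141.984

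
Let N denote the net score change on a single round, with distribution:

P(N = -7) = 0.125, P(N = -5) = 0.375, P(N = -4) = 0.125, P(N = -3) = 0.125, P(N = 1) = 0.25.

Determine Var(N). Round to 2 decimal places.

7.48

E[N] = (-7)(0.125) + (-5)(0.375) + (-4)(0.125) + (-3)(0.125) + (1)(0.25) = -3.375
E[N²] = (-7)²(0.125) + (-5)²(0.375) + (-4)²(0.125) + (-3)²(0.125) + (1)²(0.25) = 18.875
Var(N) = E[N²] − (E[N])² = 18.875 − (-3.375)² = 7.484375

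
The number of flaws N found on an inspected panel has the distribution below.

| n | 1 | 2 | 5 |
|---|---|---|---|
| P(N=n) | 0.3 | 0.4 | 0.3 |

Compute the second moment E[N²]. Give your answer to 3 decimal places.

9.400

E[N²] = (1)²(0.3) + (2)²(0.4) + (5)²(0.3) = 9.4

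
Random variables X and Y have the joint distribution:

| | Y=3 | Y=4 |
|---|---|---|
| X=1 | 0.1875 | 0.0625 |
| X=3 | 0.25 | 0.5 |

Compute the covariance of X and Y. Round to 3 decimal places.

E[X] = 2.5,  E[Y] = 3.5625
E[XY] = 9.0625
Cov(X,Y) = E[XY] − E[X]E[Y] = 9.0625 − (2.5)(3.5625) = 0.15625

0.156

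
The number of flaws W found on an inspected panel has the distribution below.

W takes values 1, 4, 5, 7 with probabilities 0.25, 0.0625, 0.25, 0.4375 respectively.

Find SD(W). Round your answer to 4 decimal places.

E[W] = (1)(0.25) + (4)(0.0625) + (5)(0.25) + (7)(0.4375) = 4.8125
E[W²] = (1)²(0.25) + (4)²(0.0625) + (5)²(0.25) + (7)²(0.4375) = 28.9375
var(W) = E[W²] − (E[W])² = 28.9375 − (4.8125)² = 5.77734375
SD(W) = √5.77734375 ≈ 2.4036

2.4036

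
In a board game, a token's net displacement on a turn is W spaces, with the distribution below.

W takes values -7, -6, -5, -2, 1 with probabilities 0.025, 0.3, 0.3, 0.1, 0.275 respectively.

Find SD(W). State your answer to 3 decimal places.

E[W] = (-7)(0.025) + (-6)(0.3) + (-5)(0.3) + (-2)(0.1) + (1)(0.275) = -3.4
E[W²] = (-7)²(0.025) + (-6)²(0.3) + (-5)²(0.3) + (-2)²(0.1) + (1)²(0.275) = 20.2
Var(W) = E[W²] − (E[W])² = 20.2 − (-3.4)² = 8.64
SD(W) = √8.64 ≈ 2.939

2.939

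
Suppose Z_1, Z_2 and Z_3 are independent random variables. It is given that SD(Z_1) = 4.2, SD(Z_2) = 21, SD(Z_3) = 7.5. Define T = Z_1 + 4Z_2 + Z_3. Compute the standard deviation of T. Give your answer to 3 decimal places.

84.439

var(Z_1) = 17.64, var(Z_2) = 441, var(Z_3) = 56.25
By independence, var(T) = (1)²var(Z_1) + (4)²var(Z_2) + (1)²var(Z_3)
= (1)²·17.64 + (4)²·441 + (1)²·56.25 = 7129.89
SD(T) = √7129.89 ≈ 84.439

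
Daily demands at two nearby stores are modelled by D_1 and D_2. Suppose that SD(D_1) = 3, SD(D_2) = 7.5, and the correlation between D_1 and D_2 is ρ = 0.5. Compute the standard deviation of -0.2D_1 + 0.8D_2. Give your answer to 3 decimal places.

5.724

Var(D_1) = (3)² = 9;  Var(D_2) = (7.5)² = 56.25
Cov(D_1,D_2) = ρ·SD(D_1)·SD(D_2) = 0.5·3·7.5 = 11.25
Var(-0.2D_1 + 0.8D_2) = (-0.2)²·Var(D_1) + (0.8)²·Var(D_2) + 2·(-0.2)·(0.8)·Cov(D_1,D_2)
= 0.04·9 + 0.64·56.25 + -0.32·11.25 = 32.76
SD(-0.2D_1 + 0.8D_2) = √32.76 ≈ 5.724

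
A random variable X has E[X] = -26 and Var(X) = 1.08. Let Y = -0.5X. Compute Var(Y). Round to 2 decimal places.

0.27

Var(-0.5X) = (-0.5)²·Var(X) = 0.25·1.08 = 0.27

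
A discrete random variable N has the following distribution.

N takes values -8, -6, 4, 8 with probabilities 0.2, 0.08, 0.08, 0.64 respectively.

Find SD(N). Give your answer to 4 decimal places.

E[N] = (-8)(0.2) + (-6)(0.08) + (4)(0.08) + (8)(0.64) = 3.36
E[N²] = (-8)²(0.2) + (-6)²(0.08) + (4)²(0.08) + (8)²(0.64) = 57.92
Var(N) = E[N²] − (E[N])² = 57.92 − (3.36)² = 46.6304
SD(N) = √46.6304 ≈ 6.8286

6.8286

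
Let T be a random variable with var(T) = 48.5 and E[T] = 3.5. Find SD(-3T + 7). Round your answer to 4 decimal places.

20.8926

var(-3T + 7) = (-3)²·48.5 = 436.5
SD(-3T + 7) = √436.5 ≈ 20.8926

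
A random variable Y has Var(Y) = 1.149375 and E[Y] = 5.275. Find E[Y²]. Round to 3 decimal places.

E[Y²] = Var(Y) + (E[Y])² = 1.149375 + (5.275)² = 28.975

28.975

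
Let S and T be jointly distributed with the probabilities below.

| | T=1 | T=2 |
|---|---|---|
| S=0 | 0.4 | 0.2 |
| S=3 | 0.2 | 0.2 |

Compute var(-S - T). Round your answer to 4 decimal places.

E[S] = 1.2,  E[T] = 1.4,  E[ST] = 1.8
var(S) = 3.6 − (1.2)² = 2.16;  var(T) = 2.2 − (1.4)² = 0.24
cov(S,T) = 1.8 − (1.2)(1.4) = 0.12
var(-S - T) = (-1)²·2.16 + (-1)²·0.24 + 2·(-1)·(-1)·0.12 = 2.64

2.6400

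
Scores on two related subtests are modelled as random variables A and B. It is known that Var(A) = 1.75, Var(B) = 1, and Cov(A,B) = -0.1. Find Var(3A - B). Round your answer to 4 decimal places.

17.3500

Var(3A - B) = (3)²·Var(A) + (-1)²·Var(B) + 2·(3)·(-1)·Cov(A,B)
= 9·1.75 + 1·1 + -6·-0.1 = 17.35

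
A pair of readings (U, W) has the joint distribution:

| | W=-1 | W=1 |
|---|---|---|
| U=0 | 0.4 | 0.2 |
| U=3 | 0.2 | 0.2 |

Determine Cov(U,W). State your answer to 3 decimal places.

E[U] = 1.2,  E[W] = -0.2
E[UW] = 0
Cov(U,W) = E[UW] − E[U]E[W] = 0 − (1.2)(-0.2) = 0.24

0.240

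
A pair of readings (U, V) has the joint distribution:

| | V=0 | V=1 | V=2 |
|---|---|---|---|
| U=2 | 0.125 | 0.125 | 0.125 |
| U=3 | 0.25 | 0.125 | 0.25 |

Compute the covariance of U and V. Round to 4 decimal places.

E[U] = 2.625,  E[V] = 1
E[UV] = 2.625
cov(U,V) = E[UV] − E[U]E[V] = 2.625 − (2.625)(1) = 0

0.0000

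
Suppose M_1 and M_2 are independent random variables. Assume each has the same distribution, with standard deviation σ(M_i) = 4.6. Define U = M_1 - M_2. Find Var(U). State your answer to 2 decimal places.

42.32

Var(M_i) = (4.6)² = 21.16
By independence, Var(U) = (1)²Var(M_1) + (-1)²Var(M_2)
= (1)²·21.16 + (-1)²·21.16 = 42.32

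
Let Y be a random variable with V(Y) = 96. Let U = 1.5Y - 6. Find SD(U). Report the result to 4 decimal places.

V(1.5Y - 6) = (1.5)²·96 = 216
SD(U) = √216 ≈ 14.6969

14.6969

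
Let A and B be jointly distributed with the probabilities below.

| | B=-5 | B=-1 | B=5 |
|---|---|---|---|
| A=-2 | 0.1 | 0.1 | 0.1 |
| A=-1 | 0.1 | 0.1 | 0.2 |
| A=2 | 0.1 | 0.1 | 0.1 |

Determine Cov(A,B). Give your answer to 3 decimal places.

E[A] = -0.4,  E[B] = 0.2
E[AB] = -0.4
Cov(A,B) = E[AB] − E[A]E[B] = -0.4 − (-0.4)(0.2) = -0.32

-0.320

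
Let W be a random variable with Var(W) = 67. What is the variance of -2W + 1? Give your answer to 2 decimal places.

268.00

Var(-2W + 1) = (-2)²·Var(W) = 4·67 = 268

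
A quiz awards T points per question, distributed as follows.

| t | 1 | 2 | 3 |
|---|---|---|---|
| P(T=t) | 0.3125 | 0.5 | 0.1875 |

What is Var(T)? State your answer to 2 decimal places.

0.48

E[T] = (1)(0.3125) + (2)(0.5) + (3)(0.1875) = 1.875
E[T²] = (1)²(0.3125) + (2)²(0.5) + (3)²(0.1875) = 4
Var(T) = E[T²] − (E[T])² = 4 − (1.875)² = 0.484375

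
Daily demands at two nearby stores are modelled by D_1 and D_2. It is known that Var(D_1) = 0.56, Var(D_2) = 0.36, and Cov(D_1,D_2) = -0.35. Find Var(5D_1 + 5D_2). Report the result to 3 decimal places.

Var(5D_1 + 5D_2) = (5)²·Var(D_1) + (5)²·Var(D_2) + 2·(5)·(5)·Cov(D_1,D_2)
= 25·0.56 + 25·0.36 + 50·-0.35 = 5.5

5.500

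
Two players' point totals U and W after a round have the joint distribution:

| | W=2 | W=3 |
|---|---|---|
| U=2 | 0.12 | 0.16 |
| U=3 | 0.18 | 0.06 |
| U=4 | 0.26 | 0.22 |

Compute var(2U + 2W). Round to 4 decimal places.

E[U] = 3.2,  E[W] = 2.44,  E[UW] = 7.78
var(U) = 10.96 − (3.2)² = 0.72;  var(W) = 6.2 − (2.44)² = 0.2464
cov(U,W) = 7.78 − (3.2)(2.44) = -0.028
var(2U + 2W) = (2)²·0.72 + (2)²·0.2464 + 2·(2)·(2)·-0.028 = 3.6416

3.6416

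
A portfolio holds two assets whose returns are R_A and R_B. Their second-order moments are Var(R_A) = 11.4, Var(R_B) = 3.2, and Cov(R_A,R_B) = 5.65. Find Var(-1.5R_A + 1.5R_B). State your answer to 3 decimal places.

Var(-1.5R_A + 1.5R_B) = (-1.5)²·Var(R_A) + (1.5)²·Var(R_B) + 2·(-1.5)·(1.5)·Cov(R_A,R_B)
= 2.25·11.4 + 2.25·3.2 + -4.5·5.65 = 7.425

7.425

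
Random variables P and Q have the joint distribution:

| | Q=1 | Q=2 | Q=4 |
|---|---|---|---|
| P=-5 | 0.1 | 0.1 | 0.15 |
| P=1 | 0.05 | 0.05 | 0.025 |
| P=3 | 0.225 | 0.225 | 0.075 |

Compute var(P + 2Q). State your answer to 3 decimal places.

E[P] = -0.05,  E[Q] = 2.125,  E[PQ] = -1.325
var(P) = 13.6 − (-0.05)² = 13.5975;  var(Q) = 5.875 − (2.125)² = 1.359375
cov(P,Q) = -1.325 − (-0.05)(2.125) = -1.21875
var(P + 2Q) = (1)²·13.5975 + (2)²·1.359375 + 2·(1)·(2)·-1.21875 = 14.16

14.160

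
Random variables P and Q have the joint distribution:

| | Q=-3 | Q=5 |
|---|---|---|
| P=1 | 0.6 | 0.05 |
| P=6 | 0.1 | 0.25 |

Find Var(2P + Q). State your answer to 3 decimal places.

E[P] = 2.75,  E[Q] = -0.6,  E[PQ] = 4.15
Var(P) = 13.25 − (2.75)² = 5.6875;  Var(Q) = 13.8 − (-0.6)² = 13.44
Cov(P,Q) = 4.15 − (2.75)(-0.6) = 5.8
Var(2P + Q) = (2)²·5.6875 + (1)²·13.44 + 2·(2)·(1)·5.8 = 59.39

59.390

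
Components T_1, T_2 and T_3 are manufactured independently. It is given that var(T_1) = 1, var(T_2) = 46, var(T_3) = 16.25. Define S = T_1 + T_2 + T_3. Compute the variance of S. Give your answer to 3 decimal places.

63.250

By independence, var(S) = (1)²var(T_1) + (1)²var(T_2) + (1)²var(T_3)
= (1)²·1 + (1)²·46 + (1)²·16.25 = 63.25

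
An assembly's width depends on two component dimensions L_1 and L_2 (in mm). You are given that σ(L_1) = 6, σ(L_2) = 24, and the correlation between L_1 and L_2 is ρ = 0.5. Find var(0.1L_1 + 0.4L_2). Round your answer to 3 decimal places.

98.280

var(L_1) = (6)² = 36;  var(L_2) = (24)² = 576
cov(L_1,L_2) = ρ·σ(L_1)·σ(L_2) = 0.5·6·24 = 72
var(0.1L_1 + 0.4L_2) = (0.1)²·var(L_1) + (0.4)²·var(L_2) + 2·(0.1)·(0.4)·cov(L_1,L_2)
= 0.01·36 + 0.16·576 + 0.08·72 = 98.28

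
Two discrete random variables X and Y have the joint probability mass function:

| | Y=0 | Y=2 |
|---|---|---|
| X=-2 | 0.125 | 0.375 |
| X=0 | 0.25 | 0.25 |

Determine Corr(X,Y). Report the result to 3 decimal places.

E[X] = -1,  E[Y] = 1.25
E[XY] = -1.5
Cov(X,Y) = E[XY] − E[X]E[Y] = -1.5 − (-1)(1.25) = -0.25
V(X) = 1,  V(Y) = 0.9375
ρ = -0.25 / √(1·0.9375) ≈ -0.258

-0.258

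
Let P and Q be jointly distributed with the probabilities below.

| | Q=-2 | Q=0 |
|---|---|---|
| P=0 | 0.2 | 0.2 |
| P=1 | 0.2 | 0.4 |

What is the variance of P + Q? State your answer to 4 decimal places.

1.3600

E[P] = 0.6,  E[Q] = -0.8,  E[PQ] = -0.4
Var(P) = 0.6 − (0.6)² = 0.24;  Var(Q) = 1.6 − (-0.8)² = 0.96
cov(P,Q) = -0.4 − (0.6)(-0.8) = 0.08
Var(P + Q) = (1)²·0.24 + (1)²·0.96 + 2·(1)·(1)·0.08 = 1.36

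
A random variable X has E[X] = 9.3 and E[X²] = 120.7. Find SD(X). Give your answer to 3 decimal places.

Var(X) = 120.7 − (9.3)² = 34.21
SD(X) = √34.21 ≈ 5.849

5.849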